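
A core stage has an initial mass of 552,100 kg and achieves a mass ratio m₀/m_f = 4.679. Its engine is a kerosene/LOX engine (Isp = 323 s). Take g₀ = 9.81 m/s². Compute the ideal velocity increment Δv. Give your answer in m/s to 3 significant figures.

Δv ≈ 4890 m/s

v_e = Isp · g₀ = 323 × 9.81 = 3168.6 m/s.
Δv = v_e · ln(4.679) = 3168.6 × 1.5431 ≈ 4889.5 m/s.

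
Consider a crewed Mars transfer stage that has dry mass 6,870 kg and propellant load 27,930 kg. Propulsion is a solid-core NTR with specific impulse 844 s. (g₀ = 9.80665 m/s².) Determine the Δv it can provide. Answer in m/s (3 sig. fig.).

Δv ≈ 13400 m/s

v_e = Isp · g₀ = 844 × 9.80665 = 8276.8 m/s.
m₀ = m_dry + m_prop = 6,870 + 27,930 = 34,800 kg.
Δv = v_e · ln(m₀/m_f) = 8276.8 × ln(5.066) = 8276.8 × 1.6225 ≈ 13428.7 m/s.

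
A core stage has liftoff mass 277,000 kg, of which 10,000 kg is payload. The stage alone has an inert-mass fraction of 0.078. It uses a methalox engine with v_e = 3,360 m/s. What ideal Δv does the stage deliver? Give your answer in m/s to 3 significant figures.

Stage wet mass = m₀ − payload = 277,000 − 10,000 = 267,000 kg.
Stage dry mass = ε × stage wet mass = 0.078 × 267,000 = 20,826 kg.
Burnout mass m_f = stage dry + payload = 20,826 + 10,000 = 30,826 kg.
By the Tsiolkovsky rocket equation, Δv = v_e · ln(277,000/30,826) = 3360.0 × ln(8.986) = 3360.0 × 2.1957 ≈ 7377 m/s.

Δv ≈ 7380 m/s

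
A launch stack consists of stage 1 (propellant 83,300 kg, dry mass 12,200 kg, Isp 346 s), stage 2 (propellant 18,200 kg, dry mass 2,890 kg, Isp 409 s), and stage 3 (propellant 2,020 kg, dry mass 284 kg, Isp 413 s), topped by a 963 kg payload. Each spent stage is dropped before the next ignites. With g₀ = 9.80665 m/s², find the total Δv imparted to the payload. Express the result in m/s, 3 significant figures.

Δv ≈ 13400 m/s

Ignition mass of stage 1 = 83,300+12,200 + 18,200+2,890 + 2,020+284 + 963 = 119,857 kg.
Stage 1: m₀ = 119,857 kg, m_f = 119,857 − 83,300 = 36,557 kg; Δv = 346×9.80665×ln(3.279) = 3393.1×1.1874 ≈ 4029 m/s.
Stage 2: m₀ = 24,357 kg, m_f = 24,357 − 18,200 = 6,157 kg; Δv = 409×9.80665×ln(3.956) = 4010.9×1.3752 ≈ 5516 m/s.
Stage 3: m₀ = 3,267 kg, m_f = 3,267 − 2,020 = 1,247 kg; Δv = 413×9.80665×ln(2.62) = 4050.1×0.9631 ≈ 3901 m/s.
Total Δv = 4029 + 5516 + 3901 = 13446 m/s.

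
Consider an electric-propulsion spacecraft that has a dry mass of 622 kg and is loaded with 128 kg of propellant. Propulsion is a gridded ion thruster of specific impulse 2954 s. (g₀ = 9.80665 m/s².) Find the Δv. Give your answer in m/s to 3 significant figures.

Δv ≈ 5420 m/s

v_e = Isp · g₀ = 2954 × 9.80665 = 28968.8 m/s.
m₀ = m_dry + m_prop = 622 + 128 = 750 kg.
By the Tsiolkovsky rocket equation, Δv = v_e · ln(m₀/m_f) = 28968.8 × ln(1.206) = 28968.8 × 0.1871 ≈ 5421.0 m/s.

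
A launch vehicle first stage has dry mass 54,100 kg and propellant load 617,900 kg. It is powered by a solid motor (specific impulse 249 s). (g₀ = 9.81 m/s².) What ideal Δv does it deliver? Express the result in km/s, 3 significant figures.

Δv ≈ 6.15 km/s

v_e = Isp · g₀ = 249 × 9.81 = 2442.7 m/s.
m₀ = m_dry + m_prop = 54,100 + 617,900 = 672,000 kg.
By the Tsiolkovsky rocket equation, Δv = v_e · ln(m₀/m_f) = 2442.7 × ln(12.42) = 2442.7 × 2.5194 ≈ 6154.2 m/s.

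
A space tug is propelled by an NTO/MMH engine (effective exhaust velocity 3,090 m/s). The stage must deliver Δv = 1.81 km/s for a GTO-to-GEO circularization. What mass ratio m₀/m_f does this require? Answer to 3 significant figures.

mass ratio ≈ 1.80

By the Tsiolkovsky rocket equation, m₀/m_f = exp(Δv / v_e) = exp(1810 / 3090.0) = exp(0.5858) = 1.7964.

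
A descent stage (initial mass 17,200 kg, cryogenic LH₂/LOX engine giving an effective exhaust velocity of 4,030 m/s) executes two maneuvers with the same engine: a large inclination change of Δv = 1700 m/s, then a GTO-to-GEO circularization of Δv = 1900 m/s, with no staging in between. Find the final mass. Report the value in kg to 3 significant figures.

After the first burn: m = 17200 × exp(−1700/4030.0) = 17200 × 0.65584 = 11,280.4 kg.
After the second burn: m = 11,280.4 × exp(−1900/4030.0) = 11,280.4 × 0.62409 = 7,039.98 kg.

final mass ≈ 7040 kg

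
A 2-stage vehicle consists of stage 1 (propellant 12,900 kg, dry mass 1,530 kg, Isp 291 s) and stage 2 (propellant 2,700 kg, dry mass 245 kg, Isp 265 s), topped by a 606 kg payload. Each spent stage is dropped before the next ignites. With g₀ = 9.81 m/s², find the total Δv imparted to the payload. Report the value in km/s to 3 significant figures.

Ignition mass of stage 1 = 12,900+1,530 + 2,700+245 + 606 = 17,981 kg.
Stage 1: m₀ = 17,981 kg, m_f = 17,981 − 12,900 = 5,081 kg; Δv = 291×9.81×ln(3.539) = 2854.7×1.2638 ≈ 3608 m/s.
Stage 2: m₀ = 3,551 kg, m_f = 3,551 − 2,700 = 851 kg; Δv = 265×9.81×ln(4.173) = 2599.7×1.4286 ≈ 3714 m/s.
Total Δv = 3608 + 3714 = 7322 m/s.

Δv ≈ 7.32 km/s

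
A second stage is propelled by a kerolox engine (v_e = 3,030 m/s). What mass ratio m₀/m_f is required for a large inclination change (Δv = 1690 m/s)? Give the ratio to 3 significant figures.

mass ratio ≈ 1.75

Using Δv = v_e ln(m₀/m_f): m₀/m_f = exp(Δv / v_e) = exp(1690 / 3030.0) = exp(0.5578) = 1.7467.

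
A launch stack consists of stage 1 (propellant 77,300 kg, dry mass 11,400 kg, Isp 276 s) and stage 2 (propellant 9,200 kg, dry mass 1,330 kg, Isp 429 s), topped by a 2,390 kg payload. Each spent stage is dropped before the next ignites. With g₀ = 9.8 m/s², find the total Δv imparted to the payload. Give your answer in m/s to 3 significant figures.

Ignition mass of stage 1 = 77,300+11,400 + 9,200+1,330 + 2,390 = 101,620 kg.
Stage 1: m₀ = 101,620 kg, m_f = 101,620 − 77,300 = 24,320 kg; Δv = 276×9.8×ln(4.178) = 2704.8×1.4299 ≈ 3868 m/s.
Stage 2: m₀ = 12,920 kg, m_f = 12,920 − 9,200 = 3,720 kg; Δv = 429×9.8×ln(3.473) = 4204.2×1.2451 ≈ 5234 m/s.
Total Δv = 3868 + 5234 = 9102 m/s.

Δv ≈ 9100 m/s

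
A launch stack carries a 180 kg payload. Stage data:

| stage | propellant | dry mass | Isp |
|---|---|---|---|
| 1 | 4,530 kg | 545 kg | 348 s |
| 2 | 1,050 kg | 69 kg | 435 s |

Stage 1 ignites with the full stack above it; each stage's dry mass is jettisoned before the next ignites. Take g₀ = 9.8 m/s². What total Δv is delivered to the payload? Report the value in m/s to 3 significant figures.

Δv ≈ 11300 m/s

Ignition mass of stage 1 = 4,530+545 + 1,050+69 + 180 = 6,374 kg.
Stage 1: m₀ = 6,374 kg, m_f = 6,374 − 4,530 = 1,844 kg; Δv = 348×9.8×ln(3.457) = 3410.4×1.2403 ≈ 4230 m/s.
Stage 2: m₀ = 1,299 kg, m_f = 1,299 − 1,050 = 249 kg; Δv = 435×9.8×ln(5.217) = 4263.0×1.6519 ≈ 7042 m/s.
Total Δv = 4230 + 7042 = 11272 m/s.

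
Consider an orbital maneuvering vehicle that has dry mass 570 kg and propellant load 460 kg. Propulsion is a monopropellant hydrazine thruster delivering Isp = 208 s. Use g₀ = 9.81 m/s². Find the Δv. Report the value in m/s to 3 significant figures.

Δv ≈ 1210 m/s

v_e = Isp · g₀ = 208 × 9.81 = 2040.5 m/s.
m₀ = m_dry + m_prop = 570 + 460 = 1,030 kg.
Δv = v_e · ln(m₀/m_f) = 2040.5 × ln(1.807) = 2040.5 × 0.5917 ≈ 1207.3 m/s.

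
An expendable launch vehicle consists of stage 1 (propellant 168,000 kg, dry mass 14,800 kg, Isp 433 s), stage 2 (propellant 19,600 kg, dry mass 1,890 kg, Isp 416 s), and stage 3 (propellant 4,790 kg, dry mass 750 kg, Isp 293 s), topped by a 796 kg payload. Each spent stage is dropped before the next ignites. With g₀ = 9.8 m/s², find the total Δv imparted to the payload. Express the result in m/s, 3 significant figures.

Δv ≈ 15800 m/s

Ignition mass of stage 1 = 168,000+14,800 + 19,600+1,890 + 4,790+750 + 796 = 210,626 kg.
Stage 1: m₀ = 210,626 kg, m_f = 210,626 − 168,000 = 42,626 kg; Δv = 433×9.8×ln(4.941) = 4243.4×1.5976 ≈ 6779 m/s.
Stage 2: m₀ = 27,826 kg, m_f = 27,826 − 19,600 = 8,226 kg; Δv = 416×9.8×ln(3.383) = 4076.8×1.2187 ≈ 4968 m/s.
Stage 3: m₀ = 6,336 kg, m_f = 6,336 − 4,790 = 1,546 kg; Δv = 293×9.8×ln(4.098) = 2871.4×1.4106 ≈ 4050 m/s.
Total Δv = 6779 + 4968 + 4050 = 15797 m/s.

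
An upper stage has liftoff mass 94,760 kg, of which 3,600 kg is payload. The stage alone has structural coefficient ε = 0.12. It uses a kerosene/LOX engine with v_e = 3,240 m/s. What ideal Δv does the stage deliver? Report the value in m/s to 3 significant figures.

Δv ≈ 6070 m/s

Stage wet mass = m₀ − payload = 94,760 − 3,600 = 91,160 kg.
Stage dry mass = ε × stage wet mass = 0.12 × 91,160 = 10,939.2 kg.
Burnout mass m_f = stage dry + payload = 10,939.2 + 3,600 = 14,539.2 kg.
By the Tsiolkovsky rocket equation, Δv = v_e · ln(94,760/14,539.2) = 3240.0 × ln(6.518) = 3240.0 × 1.8745 ≈ 6073 m/s.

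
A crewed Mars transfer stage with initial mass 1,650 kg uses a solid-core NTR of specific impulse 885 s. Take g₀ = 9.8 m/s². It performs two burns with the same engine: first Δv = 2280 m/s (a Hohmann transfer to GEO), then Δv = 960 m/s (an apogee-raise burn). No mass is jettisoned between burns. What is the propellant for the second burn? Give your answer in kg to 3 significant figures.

v_e = Isp · g₀ = 885 × 9.8 = 8673.0 m/s.
After the first burn: m = 1650 × exp(−2280/8673.0) = 1650 × 0.76883 = 1,268.57 kg.
After the second burn: m = 1,268.57 × exp(−960/8673.0) = 1,268.57 × 0.89522 = 1,135.65 kg.
Second-burn propellant = 1,268.57 − 1,135.65 = 132.92 kg.

propellant for the second burn ≈ 133 kg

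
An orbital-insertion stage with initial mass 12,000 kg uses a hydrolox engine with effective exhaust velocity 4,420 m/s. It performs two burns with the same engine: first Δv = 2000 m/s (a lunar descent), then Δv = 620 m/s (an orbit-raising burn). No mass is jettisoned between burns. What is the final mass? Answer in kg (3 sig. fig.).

After the first burn: m = 12000 × exp(−2000/4420.0) = 12000 × 0.63604 = 7,632.48 kg.
After the second burn: m = 7,632.48 × exp(−620/4420.0) = 7,632.48 × 0.86912 = 6,633.54 kg.

final mass ≈ 6630 kg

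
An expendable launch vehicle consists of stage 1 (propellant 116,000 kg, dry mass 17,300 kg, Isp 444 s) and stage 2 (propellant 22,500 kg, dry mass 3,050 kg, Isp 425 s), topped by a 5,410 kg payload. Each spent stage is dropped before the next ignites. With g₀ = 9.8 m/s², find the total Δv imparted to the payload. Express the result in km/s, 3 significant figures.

Ignition mass of stage 1 = 116,000+17,300 + 22,500+3,050 + 5,410 = 164,260 kg.
Stage 1: m₀ = 164,260 kg, m_f = 164,260 − 116,000 = 48,260 kg; Δv = 444×9.8×ln(3.404) = 4351.2×1.2248 ≈ 5330 m/s.
Stage 2: m₀ = 30,960 kg, m_f = 30,960 − 22,500 = 8,460 kg; Δv = 425×9.8×ln(3.66) = 4165.0×1.2973 ≈ 5403 m/s.
Total Δv = 5330 + 5403 = 10733 m/s.

Δv ≈ 10.7 km/s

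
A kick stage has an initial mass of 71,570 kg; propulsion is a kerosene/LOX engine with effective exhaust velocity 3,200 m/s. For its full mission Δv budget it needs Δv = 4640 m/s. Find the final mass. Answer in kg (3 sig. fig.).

m₀/m_f = exp(Δv / v_e) = exp(4640 / 3200.0) = exp(1.4500) = 4.2631.
m_f = m₀ / 4.2631 = 71,570 / 4.2631 = 16,788.3 kg.

final mass ≈ 16800 kg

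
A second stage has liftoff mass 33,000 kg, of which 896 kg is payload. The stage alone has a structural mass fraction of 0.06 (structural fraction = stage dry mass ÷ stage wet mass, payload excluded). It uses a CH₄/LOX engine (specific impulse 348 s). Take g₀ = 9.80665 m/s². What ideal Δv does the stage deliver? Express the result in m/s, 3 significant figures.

Stage wet mass = m₀ − payload = 33,000 − 896 = 32,104 kg.
Stage dry mass = ε × stage wet mass = 0.06 × 32,104 = 1,926.24 kg.
Burnout mass m_f = stage dry + payload = 1,926.24 + 896 = 2,822.24 kg.
v_e = Isp · g₀ = 348 × 9.80665 = 3412.7 m/s.
Δv = v_e · ln(33,000/2,822.24) = 3412.7 × ln(11.69) = 3412.7 × 2.4590 ≈ 8392 m/s.

Δv ≈ 8390 m/s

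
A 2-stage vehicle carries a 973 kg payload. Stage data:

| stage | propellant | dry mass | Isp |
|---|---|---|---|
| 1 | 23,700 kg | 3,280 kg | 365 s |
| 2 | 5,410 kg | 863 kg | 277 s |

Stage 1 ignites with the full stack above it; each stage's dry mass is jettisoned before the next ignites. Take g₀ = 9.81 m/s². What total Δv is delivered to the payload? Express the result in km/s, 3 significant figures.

Ignition mass of stage 1 = 23,700+3,280 + 5,410+863 + 973 = 34,226 kg.
Stage 1: m₀ = 34,226 kg, m_f = 34,226 − 23,700 = 10,526 kg; Δv = 365×9.81×ln(3.252) = 3580.7×1.1791 ≈ 4222 m/s.
Stage 2: m₀ = 7,246 kg, m_f = 7,246 − 5,410 = 1,836 kg; Δv = 277×9.81×ln(3.947) = 2717.4×1.3729 ≈ 3731 m/s.
Total Δv = 4222 + 3731 = 7953 m/s.

Δv ≈ 7.95 km/s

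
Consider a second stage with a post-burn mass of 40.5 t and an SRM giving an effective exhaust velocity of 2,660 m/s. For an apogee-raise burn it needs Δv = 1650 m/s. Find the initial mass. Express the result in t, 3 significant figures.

initial mass ≈ 75.3 t

Rocket equation: m₀/m_f = exp(Δv / v_e) = exp(1650 / 2660.0) = exp(0.6203) = 1.8595.
m₀ = m_f × 1.8595 = 40.5 × 1.8595 = 75.3098 t.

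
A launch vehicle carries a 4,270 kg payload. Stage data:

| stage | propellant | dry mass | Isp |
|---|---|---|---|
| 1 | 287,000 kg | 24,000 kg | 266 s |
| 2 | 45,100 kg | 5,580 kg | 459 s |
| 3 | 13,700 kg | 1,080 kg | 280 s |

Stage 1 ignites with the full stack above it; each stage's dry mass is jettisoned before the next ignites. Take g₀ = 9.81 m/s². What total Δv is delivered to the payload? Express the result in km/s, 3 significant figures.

Δv ≈ 11.8 km/s

Ignition mass of stage 1 = 287,000+24,000 + 45,100+5,580 + 13,700+1,080 + 4,270 = 380,730 kg.
Stage 1: m₀ = 380,730 kg, m_f = 380,730 − 287,000 = 93,730 kg; Δv = 266×9.81×ln(4.062) = 2609.5×1.4017 ≈ 3658 m/s.
Stage 2: m₀ = 69,730 kg, m_f = 69,730 − 45,100 = 24,630 kg; Δv = 459×9.81×ln(2.831) = 4502.8×1.0407 ≈ 4686 m/s.
Stage 3: m₀ = 19,050 kg, m_f = 19,050 − 13,700 = 5,350 kg; Δv = 280×9.81×ln(3.561) = 2746.8×1.2700 ≈ 3488 m/s.
Total Δv = 3658 + 4686 + 3488 = 11832 m/s.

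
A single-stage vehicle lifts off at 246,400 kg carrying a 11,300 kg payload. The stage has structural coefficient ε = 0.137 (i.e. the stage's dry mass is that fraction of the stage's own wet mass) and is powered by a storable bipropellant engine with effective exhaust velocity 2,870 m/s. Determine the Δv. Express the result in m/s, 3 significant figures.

Δv ≈ 4980 m/s

Stage wet mass = m₀ − payload = 246,400 − 11,300 = 235,100 kg.
Stage dry mass = ε × stage wet mass = 0.137 × 235,100 = 32,208.7 kg.
Burnout mass m_f = stage dry + payload = 32,208.7 + 11,300 = 43,508.7 kg.
From the ideal rocket equation, Δv = v_e · ln(246,400/43,508.7) = 2870.0 × ln(5.663) = 2870.0 × 1.7340 ≈ 4977 m/s.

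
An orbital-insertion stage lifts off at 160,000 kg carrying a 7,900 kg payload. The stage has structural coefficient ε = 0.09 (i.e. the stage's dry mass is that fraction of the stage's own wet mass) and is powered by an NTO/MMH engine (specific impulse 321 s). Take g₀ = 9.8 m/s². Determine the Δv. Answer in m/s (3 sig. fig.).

Stage wet mass = m₀ − payload = 160,000 − 7,900 = 152,100 kg.
Stage dry mass = ε × stage wet mass = 0.09 × 152,100 = 13,689 kg.
Burnout mass m_f = stage dry + payload = 13,689 + 7,900 = 21,589 kg.
v_e = Isp · g₀ = 321 × 9.8 = 3145.8 m/s.
Δv = v_e · ln(160,000/21,589) = 3145.8 × ln(7.411) = 3145.8 × 2.0030 ≈ 6301 m/s.

Δv ≈ 6300 m/s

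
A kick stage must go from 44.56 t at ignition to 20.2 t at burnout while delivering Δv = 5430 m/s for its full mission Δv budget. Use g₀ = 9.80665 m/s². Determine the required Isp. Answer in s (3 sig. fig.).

Isp ≈ 700 s

ln(m₀/m_f) = ln(44560/20200) = ln(2.206) = 0.7912.
Rocket equation: v_e = Δv / ln(m₀/m_f) = 5430 / 0.7912 = 6863.4 m/s.
Isp = v_e / g₀ = 6863.4 / 9.80665 = 699.9 s.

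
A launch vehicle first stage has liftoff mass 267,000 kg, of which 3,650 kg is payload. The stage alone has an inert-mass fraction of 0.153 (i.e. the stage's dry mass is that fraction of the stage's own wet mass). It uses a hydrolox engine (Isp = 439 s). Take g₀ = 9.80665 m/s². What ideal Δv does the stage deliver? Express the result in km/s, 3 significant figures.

Stage wet mass = m₀ − payload = 267,000 − 3,650 = 263,350 kg.
Stage dry mass = ε × stage wet mass = 0.153 × 263,350 = 40,292.6 kg.
Burnout mass m_f = stage dry + payload = 40,292.6 + 3,650 = 43,942.6 kg.
v_e = Isp · g₀ = 439 × 9.80665 = 4305.1 m/s.
Δv = v_e · ln(267,000/43,942.6) = 4305.1 × ln(6.076) = 4305.1 × 1.8044 ≈ 7768 m/s.

Δv ≈ 7.77 km/s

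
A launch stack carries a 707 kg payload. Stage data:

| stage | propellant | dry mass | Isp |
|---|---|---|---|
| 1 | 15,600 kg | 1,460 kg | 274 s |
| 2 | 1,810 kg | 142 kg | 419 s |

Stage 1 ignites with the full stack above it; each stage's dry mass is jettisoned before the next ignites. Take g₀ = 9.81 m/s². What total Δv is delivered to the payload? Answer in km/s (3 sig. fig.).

Ignition mass of stage 1 = 15,600+1,460 + 1,810+142 + 707 = 19,719 kg.
Stage 1: m₀ = 19,719 kg, m_f = 19,719 − 15,600 = 4,119 kg; Δv = 274×9.81×ln(4.787) = 2687.9×1.5660 ≈ 4209 m/s.
Stage 2: m₀ = 2,659 kg, m_f = 2,659 − 1,810 = 849 kg; Δv = 419×9.81×ln(3.132) = 4110.4×1.1416 ≈ 4693 m/s.
Total Δv = 4209 + 4693 = 8902 m/s.

Δv ≈ 8.90 km/s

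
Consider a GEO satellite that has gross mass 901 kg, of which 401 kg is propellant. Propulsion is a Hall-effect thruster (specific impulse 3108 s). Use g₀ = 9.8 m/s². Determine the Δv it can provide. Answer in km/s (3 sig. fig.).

v_e = Isp · g₀ = 3108 × 9.8 = 30458.4 m/s.
m_f = m₀ − m_prop = 901 − 401 = 500 kg.
Δv = v_e · ln(m₀/m_f) = 30458.4 × ln(1.802) = 30458.4 × 0.5889 ≈ 17936.9 m/s.

Δv ≈ 17.9 km/s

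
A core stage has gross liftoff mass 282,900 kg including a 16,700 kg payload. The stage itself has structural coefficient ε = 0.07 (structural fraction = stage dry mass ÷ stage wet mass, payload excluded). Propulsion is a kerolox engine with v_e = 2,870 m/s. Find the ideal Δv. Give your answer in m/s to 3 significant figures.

Δv ≈ 5970 m/s

Stage wet mass = m₀ − payload = 282,900 − 16,700 = 266,200 kg.
Stage dry mass = ε × stage wet mass = 0.07 × 266,200 = 18,634 kg.
Burnout mass m_f = stage dry + payload = 18,634 + 16,700 = 35,334 kg.
Δv = v_e · ln(282,900/35,334) = 2870.0 × ln(8.006) = 2870.0 × 2.0802 ≈ 5970 m/s.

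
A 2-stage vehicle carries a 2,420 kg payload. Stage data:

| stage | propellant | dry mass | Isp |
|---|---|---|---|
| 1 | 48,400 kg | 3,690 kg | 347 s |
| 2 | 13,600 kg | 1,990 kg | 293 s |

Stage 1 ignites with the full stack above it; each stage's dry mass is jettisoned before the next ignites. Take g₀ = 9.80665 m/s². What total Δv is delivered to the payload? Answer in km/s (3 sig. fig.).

Ignition mass of stage 1 = 48,400+3,690 + 13,600+1,990 + 2,420 = 70,100 kg.
Stage 1: m₀ = 70,100 kg, m_f = 70,100 − 48,400 = 21,700 kg; Δv = 347×9.80665×ln(3.23) = 3402.9×1.1726 ≈ 3990 m/s.
Stage 2: m₀ = 18,010 kg, m_f = 18,010 − 13,600 = 4,410 kg; Δv = 293×9.80665×ln(4.084) = 2873.3×1.4071 ≈ 4043 m/s.
Total Δv = 3990 + 4043 = 8033 m/s.

Δv ≈ 8.03 km/s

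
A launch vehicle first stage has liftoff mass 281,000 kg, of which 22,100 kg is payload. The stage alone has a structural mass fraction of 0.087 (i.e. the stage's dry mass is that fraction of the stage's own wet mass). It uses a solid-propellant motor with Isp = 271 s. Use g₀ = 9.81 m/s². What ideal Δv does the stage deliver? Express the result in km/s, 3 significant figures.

Δv ≈ 4.89 km/s

Stage wet mass = m₀ − payload = 281,000 − 22,100 = 258,900 kg.
Stage dry mass = ε × stage wet mass = 0.087 × 258,900 = 22,524.3 kg.
Burnout mass m_f = stage dry + payload = 22,524.3 + 22,100 = 44,624.3 kg.
v_e = Isp · g₀ = 271 × 9.81 = 2658.5 m/s.
Rocket equation: Δv = v_e · ln(281,000/44,624.3) = 2658.5 × ln(6.297) = 2658.5 × 1.8401 ≈ 4892 m/s.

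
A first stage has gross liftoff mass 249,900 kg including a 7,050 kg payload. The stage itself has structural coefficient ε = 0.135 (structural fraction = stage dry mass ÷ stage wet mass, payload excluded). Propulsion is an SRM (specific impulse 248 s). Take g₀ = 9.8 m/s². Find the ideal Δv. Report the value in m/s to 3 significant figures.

Stage wet mass = m₀ − payload = 249,900 − 7,050 = 242,850 kg.
Stage dry mass = ε × stage wet mass = 0.135 × 242,850 = 32,784.8 kg.
Burnout mass m_f = stage dry + payload = 32,784.8 + 7,050 = 39,834.8 kg.
v_e = Isp · g₀ = 248 × 9.8 = 2430.4 m/s.
Using Δv = v_e ln(m₀/m_f): Δv = v_e · ln(249,900/39,834.8) = 2430.4 × ln(6.273) = 2430.4 × 1.8363 ≈ 4463 m/s.

Δv ≈ 4460 m/s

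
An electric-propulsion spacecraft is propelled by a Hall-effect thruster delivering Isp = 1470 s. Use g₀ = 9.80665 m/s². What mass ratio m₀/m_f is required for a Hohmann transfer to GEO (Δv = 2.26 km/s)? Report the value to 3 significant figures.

v_e = Isp · g₀ = 1470 × 9.80665 = 14415.8 m/s.
Rocket equation: m₀/m_f = exp(Δv / v_e) = exp(2260 / 14415.8) = exp(0.1568) = 1.1697.

mass ratio ≈ 1.17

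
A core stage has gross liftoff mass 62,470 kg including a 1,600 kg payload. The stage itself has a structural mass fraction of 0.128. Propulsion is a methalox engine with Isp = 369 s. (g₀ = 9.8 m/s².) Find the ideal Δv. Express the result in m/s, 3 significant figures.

Stage wet mass = m₀ − payload = 62,470 − 1,600 = 60,870 kg.
Stage dry mass = ε × stage wet mass = 0.128 × 60,870 = 7,791.36 kg.
Burnout mass m_f = stage dry + payload = 7,791.36 + 1,600 = 9,391.36 kg.
v_e = Isp · g₀ = 369 × 9.8 = 3616.2 m/s.
By the Tsiolkovsky rocket equation, Δv = v_e · ln(62,470/9,391.36) = 3616.2 × ln(6.652) = 3616.2 × 1.8949 ≈ 6852 m/s.

Δv ≈ 6850 m/s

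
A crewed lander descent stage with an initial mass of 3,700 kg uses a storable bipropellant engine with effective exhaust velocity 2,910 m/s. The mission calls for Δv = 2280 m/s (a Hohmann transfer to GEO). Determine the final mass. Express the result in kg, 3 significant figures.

By the Tsiolkovsky rocket equation, m₀/m_f = exp(Δv / v_e) = exp(2280 / 2910.0) = exp(0.7835) = 2.1891.
m_f = m₀ / 2.1891 = 3,700 / 2.1891 = 1,690.19 kg.

final mass ≈ 1690 kg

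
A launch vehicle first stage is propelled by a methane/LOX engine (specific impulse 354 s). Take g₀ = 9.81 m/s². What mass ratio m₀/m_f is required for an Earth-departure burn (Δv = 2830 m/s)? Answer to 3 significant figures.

mass ratio ≈ 2.26

v_e = Isp · g₀ = 354 × 9.81 = 3472.7 m/s.
m₀/m_f = exp(Δv / v_e) = exp(2830 / 3472.7) = exp(0.8149) = 2.2590.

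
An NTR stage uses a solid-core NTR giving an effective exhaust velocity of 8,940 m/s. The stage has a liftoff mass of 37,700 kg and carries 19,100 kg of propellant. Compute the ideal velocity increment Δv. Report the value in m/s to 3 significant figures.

m_f = m₀ − m_prop = 37,700 − 19,100 = 18,600 kg.
Using Δv = v_e ln(m₀/m_f): Δv = v_e · ln(m₀/m_f) = 8940.0 × ln(2.027) = 8940.0 × 0.7065 ≈ 6316.1 m/s.

Δv ≈ 6320 m/s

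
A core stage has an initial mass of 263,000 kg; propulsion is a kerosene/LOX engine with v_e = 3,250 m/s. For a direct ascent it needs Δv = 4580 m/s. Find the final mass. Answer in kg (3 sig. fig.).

final mass ≈ 64300 kg

Using Δv = v_e ln(m₀/m_f): m₀/m_f = exp(Δv / v_e) = exp(4580 / 3250.0) = exp(1.4092) = 4.0928.
m_f = m₀ / 4.0928 = 263,000 / 4.0928 = 64,259.2 kg.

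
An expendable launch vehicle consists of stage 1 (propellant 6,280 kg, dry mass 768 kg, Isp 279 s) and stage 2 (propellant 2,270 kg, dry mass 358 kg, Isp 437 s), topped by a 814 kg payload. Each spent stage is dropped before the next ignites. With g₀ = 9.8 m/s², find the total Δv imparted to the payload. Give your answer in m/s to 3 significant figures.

Δv ≈ 7110 m/s

Ignition mass of stage 1 = 6,280+768 + 2,270+358 + 814 = 10,490 kg.
Stage 1: m₀ = 10,490 kg, m_f = 10,490 − 6,280 = 4,210 kg; Δv = 279×9.8×ln(2.492) = 2734.2×0.9130 ≈ 2496 m/s.
Stage 2: m₀ = 3,442 kg, m_f = 3,442 − 2,270 = 1,172 kg; Δv = 437×9.8×ln(2.937) = 4282.6×1.0773 ≈ 4614 m/s.
Total Δv = 2496 + 4614 = 7110 m/s.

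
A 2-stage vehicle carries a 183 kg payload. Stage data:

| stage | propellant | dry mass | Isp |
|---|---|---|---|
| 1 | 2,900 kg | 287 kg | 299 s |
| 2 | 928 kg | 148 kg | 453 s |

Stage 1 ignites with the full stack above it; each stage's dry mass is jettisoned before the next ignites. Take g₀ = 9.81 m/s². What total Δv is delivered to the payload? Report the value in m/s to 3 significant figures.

Δv ≈ 9040 m/s

Ignition mass of stage 1 = 2,900+287 + 928+148 + 183 = 4,446 kg.
Stage 1: m₀ = 4,446 kg, m_f = 4,446 − 2,900 = 1,546 kg; Δv = 299×9.81×ln(2.876) = 2933.2×1.0563 ≈ 3098 m/s.
Stage 2: m₀ = 1,259 kg, m_f = 1,259 − 928 = 331 kg; Δv = 453×9.81×ln(3.804) = 4443.9×1.3360 ≈ 5937 m/s.
Total Δv = 3098 + 5937 = 9035 m/s.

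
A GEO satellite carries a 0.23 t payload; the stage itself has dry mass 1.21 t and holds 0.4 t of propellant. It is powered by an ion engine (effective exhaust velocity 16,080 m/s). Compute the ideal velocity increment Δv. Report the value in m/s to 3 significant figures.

Δv ≈ 3940 m/s

m₀ = payload + dry + propellant = 0.23 + 1.21 + 0.4 = 1.84 t.
m_f = payload + dry = 0.23 + 1.21 = 1.44 t.
Using Δv = v_e ln(m₀/m_f): Δv = v_e · ln(m₀/m_f) = 16080.0 × ln(1.278) = 16080.0 × 0.2451 ≈ 3941.6 m/s.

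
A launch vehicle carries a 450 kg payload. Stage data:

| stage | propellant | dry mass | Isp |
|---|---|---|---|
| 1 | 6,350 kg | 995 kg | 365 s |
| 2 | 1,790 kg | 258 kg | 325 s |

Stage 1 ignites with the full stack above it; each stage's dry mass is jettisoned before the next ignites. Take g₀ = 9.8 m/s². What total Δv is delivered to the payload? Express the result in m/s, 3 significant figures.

Ignition mass of stage 1 = 6,350+995 + 1,790+258 + 450 = 9,843 kg.
Stage 1: m₀ = 9,843 kg, m_f = 9,843 − 6,350 = 3,493 kg; Δv = 365×9.8×ln(2.818) = 3577.0×1.0360 ≈ 3706 m/s.
Stage 2: m₀ = 2,498 kg, m_f = 2,498 − 1,790 = 708 kg; Δv = 325×9.8×ln(3.528) = 3185.0×1.2608 ≈ 4016 m/s.
Total Δv = 3706 + 4016 = 7722 m/s.

Δv ≈ 7720 m/s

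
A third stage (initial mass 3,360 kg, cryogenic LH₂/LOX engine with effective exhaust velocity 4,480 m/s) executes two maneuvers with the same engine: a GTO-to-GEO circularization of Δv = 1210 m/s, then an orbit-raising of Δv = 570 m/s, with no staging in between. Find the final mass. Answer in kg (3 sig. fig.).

final mass ≈ 2260 kg

After the first burn: m = 3360 × exp(−1210/4480.0) = 3360 × 0.76331 = 2,564.72 kg.
After the second burn: m = 2,564.72 × exp(−570/4480.0) = 2,564.72 × 0.88053 = 2,258.31 kg.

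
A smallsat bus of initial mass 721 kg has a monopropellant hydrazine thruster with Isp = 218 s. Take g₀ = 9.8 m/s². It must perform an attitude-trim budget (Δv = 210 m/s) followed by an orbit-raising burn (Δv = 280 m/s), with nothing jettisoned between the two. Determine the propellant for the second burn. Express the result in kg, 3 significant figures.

propellant for the second burn ≈ 80.3 kg

v_e = Isp · g₀ = 218 × 9.8 = 2136.4 m/s.
After the first burn: m = 721 × exp(−210/2136.4) = 721 × 0.90638 = 653.5 kg.
After the second burn: m = 653.5 × exp(−280/2136.4) = 653.5 × 0.87716 = 573.224 kg.
Second-burn propellant = 653.5 − 573.224 = 80.276 kg.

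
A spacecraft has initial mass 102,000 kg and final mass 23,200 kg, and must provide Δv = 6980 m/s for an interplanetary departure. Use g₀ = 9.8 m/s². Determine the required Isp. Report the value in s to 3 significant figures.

ln(m₀/m_f) = ln(102000/23200) = ln(4.397) = 1.4808.
Using Δv = v_e ln(m₀/m_f): v_e = Δv / ln(m₀/m_f) = 6980 / 1.4808 = 4713.6 m/s.
Isp = v_e / g₀ = 4713.6 / 9.8 = 481.0 s.

Isp ≈ 481 s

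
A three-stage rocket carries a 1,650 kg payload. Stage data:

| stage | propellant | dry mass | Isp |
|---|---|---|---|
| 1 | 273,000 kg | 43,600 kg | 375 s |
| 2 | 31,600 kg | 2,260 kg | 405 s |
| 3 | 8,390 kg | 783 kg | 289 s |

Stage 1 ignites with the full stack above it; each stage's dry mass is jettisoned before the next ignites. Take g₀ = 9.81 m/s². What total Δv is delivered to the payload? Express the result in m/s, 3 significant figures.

Δv ≈ 14300 m/s

Ignition mass of stage 1 = 273,000+43,600 + 31,600+2,260 + 8,390+783 + 1,650 = 361,283 kg.
Stage 1: m₀ = 361,283 kg, m_f = 361,283 − 273,000 = 88,283 kg; Δv = 375×9.81×ln(4.092) = 3678.8×1.4091 ≈ 5184 m/s.
Stage 2: m₀ = 44,683 kg, m_f = 44,683 − 31,600 = 13,083 kg; Δv = 405×9.81×ln(3.415) = 3973.1×1.2283 ≈ 4880 m/s.
Stage 3: m₀ = 10,823 kg, m_f = 10,823 − 8,390 = 2,433 kg; Δv = 289×9.81×ln(4.448) = 2835.1×1.4925 ≈ 4232 m/s.
Total Δv = 5184 + 4880 + 4232 = 14296 m/s.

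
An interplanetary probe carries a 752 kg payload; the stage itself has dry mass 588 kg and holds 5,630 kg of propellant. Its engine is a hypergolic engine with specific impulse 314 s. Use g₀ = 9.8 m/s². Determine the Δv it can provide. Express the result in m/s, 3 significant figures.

v_e = Isp · g₀ = 314 × 9.8 = 3077.2 m/s.
m₀ = payload + dry + propellant = 752 + 588 + 5,630 = 6,970 kg.
m_f = payload + dry = 752 + 588 = 1,340 kg.
Δv = v_e · ln(m₀/m_f) = 3077.2 × ln(5.201) = 3077.2 × 1.6489 ≈ 5074.1 m/s.

Δv ≈ 5070 m/s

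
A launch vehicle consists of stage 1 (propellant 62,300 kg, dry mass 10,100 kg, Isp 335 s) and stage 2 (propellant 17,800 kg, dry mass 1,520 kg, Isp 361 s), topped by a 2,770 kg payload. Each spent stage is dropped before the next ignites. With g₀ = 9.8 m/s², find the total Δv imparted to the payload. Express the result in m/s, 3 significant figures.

Δv ≈ 9330 m/s

Ignition mass of stage 1 = 62,300+10,100 + 17,800+1,520 + 2,770 = 94,490 kg.
Stage 1: m₀ = 94,490 kg, m_f = 94,490 − 62,300 = 32,190 kg; Δv = 335×9.8×ln(2.935) = 3283.0×1.0768 ≈ 3535 m/s.
Stage 2: m₀ = 22,090 kg, m_f = 22,090 − 17,800 = 4,290 kg; Δv = 361×9.8×ln(5.149) = 3537.8×1.6388 ≈ 5798 m/s.
Total Δv = 3535 + 5798 = 9333 m/s.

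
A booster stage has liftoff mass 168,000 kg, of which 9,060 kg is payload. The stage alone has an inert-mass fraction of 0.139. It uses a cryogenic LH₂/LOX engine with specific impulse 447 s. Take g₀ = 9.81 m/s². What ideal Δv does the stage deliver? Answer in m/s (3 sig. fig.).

Stage wet mass = m₀ − payload = 168,000 − 9,060 = 158,940 kg.
Stage dry mass = ε × stage wet mass = 0.139 × 158,940 = 22,092.7 kg.
Burnout mass m_f = stage dry + payload = 22,092.7 + 9,060 = 31,152.7 kg.
v_e = Isp · g₀ = 447 × 9.81 = 4385.1 m/s.
From the ideal rocket equation, Δv = v_e · ln(168,000/31,152.7) = 4385.1 × ln(5.393) = 4385.1 × 1.6851 ≈ 7389 m/s.

Δv ≈ 7390 m/s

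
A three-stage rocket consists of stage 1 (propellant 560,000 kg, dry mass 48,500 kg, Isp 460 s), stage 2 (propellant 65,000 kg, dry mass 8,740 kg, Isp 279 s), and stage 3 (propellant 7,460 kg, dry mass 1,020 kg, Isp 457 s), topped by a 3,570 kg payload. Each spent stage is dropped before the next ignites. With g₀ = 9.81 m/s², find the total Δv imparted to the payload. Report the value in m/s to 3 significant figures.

Ignition mass of stage 1 = 560,000+48,500 + 65,000+8,740 + 7,460+1,020 + 3,570 = 694,290 kg.
Stage 1: m₀ = 694,290 kg, m_f = 694,290 − 560,000 = 134,290 kg; Δv = 460×9.81×ln(5.17) = 4512.6×1.6429 ≈ 7414 m/s.
Stage 2: m₀ = 85,790 kg, m_f = 85,790 − 65,000 = 20,790 kg; Δv = 279×9.81×ln(4.127) = 2737.0×1.4174 ≈ 3879 m/s.
Stage 3: m₀ = 12,050 kg, m_f = 12,050 − 7,460 = 4,590 kg; Δv = 457×9.81×ln(2.625) = 4483.2×0.9652 ≈ 4327 m/s.
Total Δv = 7414 + 3879 + 4327 = 15620 m/s.

Δv ≈ 15600 m/s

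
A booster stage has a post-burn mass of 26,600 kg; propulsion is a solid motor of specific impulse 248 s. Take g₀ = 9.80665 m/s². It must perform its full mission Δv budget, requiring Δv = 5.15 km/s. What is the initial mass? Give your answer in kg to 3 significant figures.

initial mass ≈ 221000 kg

v_e = Isp · g₀ = 248 × 9.80665 = 2432.0 m/s.
m₀/m_f = exp(Δv / v_e) = exp(5150 / 2432.0) = exp(2.1176) = 8.3108.
m₀ = m_f × 8.3108 = 26,600 × 8.3108 = 221,067 kg.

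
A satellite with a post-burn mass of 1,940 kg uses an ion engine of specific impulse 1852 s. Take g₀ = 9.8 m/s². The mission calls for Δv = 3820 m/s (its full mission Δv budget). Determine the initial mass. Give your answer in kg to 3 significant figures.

v_e = Isp · g₀ = 1852 × 9.8 = 18149.6 m/s.
m₀/m_f = exp(Δv / v_e) = exp(3820 / 18149.6) = exp(0.2105) = 1.2343.
m₀ = m_f × 1.2343 = 1,940 × 1.2343 = 2,394.54 kg.

initial mass ≈ 2390 kg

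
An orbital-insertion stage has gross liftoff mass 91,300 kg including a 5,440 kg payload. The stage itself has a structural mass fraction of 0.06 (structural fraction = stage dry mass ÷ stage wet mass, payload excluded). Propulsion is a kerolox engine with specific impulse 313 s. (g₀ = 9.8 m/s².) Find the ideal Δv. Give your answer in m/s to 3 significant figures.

Stage wet mass = m₀ − payload = 91,300 − 5,440 = 85,860 kg.
Stage dry mass = ε × stage wet mass = 0.06 × 85,860 = 5,151.6 kg.
Burnout mass m_f = stage dry + payload = 5,151.6 + 5,440 = 10,591.6 kg.
v_e = Isp · g₀ = 313 × 9.8 = 3067.4 m/s.
Rocket equation: Δv = v_e · ln(91,300/10,591.6) = 3067.4 × ln(8.62) = 3067.4 × 2.1541 ≈ 6607 m/s.

Δv ≈ 6610 m/s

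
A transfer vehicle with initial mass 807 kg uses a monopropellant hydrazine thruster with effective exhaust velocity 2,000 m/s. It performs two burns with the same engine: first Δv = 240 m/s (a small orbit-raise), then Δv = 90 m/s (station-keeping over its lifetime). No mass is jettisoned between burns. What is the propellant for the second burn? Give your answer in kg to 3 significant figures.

propellant for the second burn ≈ 31.5 kg

After the first burn: m = 807 × exp(−240/2000.0) = 807 × 0.88692 = 715.744 kg.
After the second burn: m = 715.744 × exp(−90/2000.0) = 715.744 × 0.95600 = 684.251 kg.
Second-burn propellant = 715.744 − 684.251 = 31.493 kg.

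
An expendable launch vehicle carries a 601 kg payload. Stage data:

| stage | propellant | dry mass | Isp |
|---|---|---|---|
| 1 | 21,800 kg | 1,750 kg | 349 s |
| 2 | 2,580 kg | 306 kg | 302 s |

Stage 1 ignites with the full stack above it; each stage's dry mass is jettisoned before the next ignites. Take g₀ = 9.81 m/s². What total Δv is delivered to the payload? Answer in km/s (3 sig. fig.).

Ignition mass of stage 1 = 21,800+1,750 + 2,580+306 + 601 = 27,037 kg.
Stage 1: m₀ = 27,037 kg, m_f = 27,037 − 21,800 = 5,237 kg; Δv = 349×9.81×ln(5.163) = 3423.7×1.6415 ≈ 5620 m/s.
Stage 2: m₀ = 3,487 kg, m_f = 3,487 − 2,580 = 907 kg; Δv = 302×9.81×ln(3.845) = 2962.6×1.3467 ≈ 3990 m/s.
Total Δv = 5620 + 3990 = 9610 m/s.

Δv ≈ 9.61 km/s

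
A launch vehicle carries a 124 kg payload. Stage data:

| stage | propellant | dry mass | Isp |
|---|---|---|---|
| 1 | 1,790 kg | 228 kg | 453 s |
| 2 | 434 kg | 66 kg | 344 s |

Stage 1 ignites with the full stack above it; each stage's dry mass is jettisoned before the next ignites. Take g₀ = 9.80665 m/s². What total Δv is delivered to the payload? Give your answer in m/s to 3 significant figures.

Ignition mass of stage 1 = 1,790+228 + 434+66 + 124 = 2,642 kg.
Stage 1: m₀ = 2,642 kg, m_f = 2,642 − 1,790 = 852 kg; Δv = 453×9.80665×ln(3.101) = 4442.4×1.1317 ≈ 5028 m/s.
Stage 2: m₀ = 624 kg, m_f = 624 − 434 = 190 kg; Δv = 344×9.80665×ln(3.284) = 3373.5×1.1891 ≈ 4012 m/s.
Total Δv = 5028 + 4012 = 9040 m/s.

Δv ≈ 9040 m/s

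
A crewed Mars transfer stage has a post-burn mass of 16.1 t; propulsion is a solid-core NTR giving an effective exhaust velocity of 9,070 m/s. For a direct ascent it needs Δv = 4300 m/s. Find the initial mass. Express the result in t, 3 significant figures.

initial mass ≈ 25.9 t

m₀/m_f = exp(Δv / v_e) = exp(4300 / 9070.0) = exp(0.4741) = 1.6066.
m₀ = m_f × 1.6066 = 16.1 × 1.6066 = 25.8663 t.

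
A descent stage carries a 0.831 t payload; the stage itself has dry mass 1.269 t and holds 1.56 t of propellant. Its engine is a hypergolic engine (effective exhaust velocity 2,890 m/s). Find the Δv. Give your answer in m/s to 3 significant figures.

m₀ = payload + dry + propellant = 0.831 + 1.269 + 1.56 = 3.66 t.
m_f = payload + dry = 0.831 + 1.269 = 2.1 t.
Δv = v_e · ln(m₀/m_f) = 2890.0 × ln(1.743) = 2890.0 × 0.5555 ≈ 1605.5 m/s.

Δv ≈ 1610 m/s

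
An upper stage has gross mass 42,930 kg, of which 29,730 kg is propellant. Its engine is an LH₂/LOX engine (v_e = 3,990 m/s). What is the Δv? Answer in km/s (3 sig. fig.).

m_f = m₀ − m_prop = 42,930 − 29,730 = 13,200 kg.
Δv = v_e · ln(m₀/m_f) = 3990.0 × ln(3.252) = 3990.0 × 1.1794 ≈ 4705.6 m/s.

Δv ≈ 4.71 km/s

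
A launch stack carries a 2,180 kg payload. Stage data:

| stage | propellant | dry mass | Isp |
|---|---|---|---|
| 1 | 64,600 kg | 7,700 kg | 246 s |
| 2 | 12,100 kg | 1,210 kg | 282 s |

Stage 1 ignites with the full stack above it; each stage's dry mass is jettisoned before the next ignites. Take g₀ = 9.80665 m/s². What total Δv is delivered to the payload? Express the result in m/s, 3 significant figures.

Ignition mass of stage 1 = 64,600+7,700 + 12,100+1,210 + 2,180 = 87,790 kg.
Stage 1: m₀ = 87,790 kg, m_f = 87,790 − 64,600 = 23,190 kg; Δv = 246×9.80665×ln(3.786) = 2412.4×1.3312 ≈ 3211 m/s.
Stage 2: m₀ = 15,490 kg, m_f = 15,490 − 12,100 = 3,390 kg; Δv = 282×9.80665×ln(4.569) = 2765.5×1.5194 ≈ 4202 m/s.
Total Δv = 3211 + 4202 = 7413 m/s.

Δv ≈ 7410 m/s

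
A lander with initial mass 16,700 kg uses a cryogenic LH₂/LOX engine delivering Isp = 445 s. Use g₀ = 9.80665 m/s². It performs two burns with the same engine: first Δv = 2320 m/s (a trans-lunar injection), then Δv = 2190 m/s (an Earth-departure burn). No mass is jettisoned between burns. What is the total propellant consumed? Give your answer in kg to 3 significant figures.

v_e = Isp · g₀ = 445 × 9.80665 = 4364.0 m/s.
After the first burn: m = 16700 × exp(−2320/4364.0) = 16700 × 0.58765 = 9,813.76 kg.
After the second burn: m = 9,813.76 × exp(−2190/4364.0) = 9,813.76 × 0.60542 = 5,941.45 kg.
Total propellant = m₀ − m_final = 16700 − 5,941.45 = 10,758.55 kg.

total propellant consumed ≈ 10800 kg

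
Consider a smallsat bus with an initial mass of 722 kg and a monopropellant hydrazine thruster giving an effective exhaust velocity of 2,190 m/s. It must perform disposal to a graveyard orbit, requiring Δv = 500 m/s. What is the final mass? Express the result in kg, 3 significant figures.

m₀/m_f = exp(Δv / v_e) = exp(500 / 2190.0) = exp(0.2283) = 1.2565.
m_f = m₀ / 1.2565 = 722 / 1.2565 = 574.612 kg.

final mass ≈ 575 kg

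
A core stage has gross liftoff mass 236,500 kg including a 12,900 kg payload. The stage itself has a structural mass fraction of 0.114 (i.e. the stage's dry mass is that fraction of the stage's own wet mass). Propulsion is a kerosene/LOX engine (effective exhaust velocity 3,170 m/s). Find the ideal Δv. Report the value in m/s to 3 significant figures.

Δv ≈ 5760 m/s

Stage wet mass = m₀ − payload = 236,500 − 12,900 = 223,600 kg.
Stage dry mass = ε × stage wet mass = 0.114 × 223,600 = 25,490.4 kg.
Burnout mass m_f = stage dry + payload = 25,490.4 + 12,900 = 38,390.4 kg.
Using Δv = v_e ln(m₀/m_f): Δv = v_e · ln(236,500/38,390.4) = 3170.0 × ln(6.16) = 3170.0 × 1.8181 ≈ 5764 m/s.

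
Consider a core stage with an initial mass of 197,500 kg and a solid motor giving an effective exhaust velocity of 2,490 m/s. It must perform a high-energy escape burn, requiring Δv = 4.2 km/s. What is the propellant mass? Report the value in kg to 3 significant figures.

From the ideal rocket equation, m₀/m_f = exp(Δv / v_e) = exp(4200 / 2490.0) = exp(1.6867) = 5.4019.
m_f = 197,500 / 5.4019 = 36,561.2 kg, so propellant = m₀ − m_f = 197,500 − 36,561.2 = 160,938.8 kg.

propellant mass ≈ 161000 kg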